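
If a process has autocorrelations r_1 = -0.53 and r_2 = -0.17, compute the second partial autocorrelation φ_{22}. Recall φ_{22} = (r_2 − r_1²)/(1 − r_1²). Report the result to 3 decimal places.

φ_{22} = (r_2 − r_1²) / (1 − r_1²)
r_1² = (-0.53)² = 0.2809
Numerator = -0.17 − 0.2809 = -0.4509; denominator = 1 − 0.2809 = 0.7191
φ_{22} = -0.4509 / 0.7191 = -0.627

-0.627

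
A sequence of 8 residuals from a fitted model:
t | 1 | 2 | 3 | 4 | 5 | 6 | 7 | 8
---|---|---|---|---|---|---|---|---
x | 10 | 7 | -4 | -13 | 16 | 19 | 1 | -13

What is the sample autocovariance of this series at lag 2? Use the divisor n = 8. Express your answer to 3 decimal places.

-92.660

Mean x̄ = (10 + 7 − 4 − 13 + 16 + 19 + 1 − 13)/8 = 2.8750
Deviations: 7.1250, 4.1250, -6.8750, -15.8750, 13.1250, 16.1250, -1.8750, -15.8750
Σ_{t=1}^{6}(x_t−x̄)(x_{t+2}−x̄) = -741.2813
γ_2 = -741.2813 / 8 = -92.660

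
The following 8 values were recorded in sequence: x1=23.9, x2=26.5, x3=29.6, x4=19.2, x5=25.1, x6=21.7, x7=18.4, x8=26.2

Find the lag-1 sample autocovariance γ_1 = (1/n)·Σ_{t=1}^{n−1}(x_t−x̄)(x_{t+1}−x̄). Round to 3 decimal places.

Mean x̄ = (23.9 + 26.5 + 29.6 + 19.2 + 25.1 + 21.7 + 18.4 + 26.2)/8 = 23.8250
Σ_{t=1}^{7}(x_t−x̄)(x_{t+1}−x̄) = -21.0231
γ_1 = -21.0231 / 8 = -2.628

-2.628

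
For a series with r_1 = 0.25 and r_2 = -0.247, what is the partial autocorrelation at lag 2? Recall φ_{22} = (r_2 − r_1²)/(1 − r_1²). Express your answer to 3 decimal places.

-0.330

φ_{22} = (r_2 − r_1²) / (1 − r_1²)
r_1² = (0.25)² = 0.0625
Numerator = -0.247 − 0.0625 = -0.3095; denominator = 1 − 0.0625 = 0.9375
φ_{22} = -0.3095 / 0.9375 = -0.330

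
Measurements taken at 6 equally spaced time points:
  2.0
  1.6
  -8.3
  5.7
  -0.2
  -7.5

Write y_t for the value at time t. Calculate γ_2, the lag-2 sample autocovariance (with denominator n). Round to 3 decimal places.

Mean ȳ = (2.0 + 1.6 − 8.3 + 5.7 − 0.2 − 7.5)/6 = -1.1167
Deviations: 3.1167, 2.7167, -7.1833, 6.8167, 0.9167, -6.3833
Σ_{t=1}^{4}(y_t−ȳ)(y_{t+2}−ȳ) = -53.9672
γ_2 = -53.9672 / 6 = -8.995

-8.995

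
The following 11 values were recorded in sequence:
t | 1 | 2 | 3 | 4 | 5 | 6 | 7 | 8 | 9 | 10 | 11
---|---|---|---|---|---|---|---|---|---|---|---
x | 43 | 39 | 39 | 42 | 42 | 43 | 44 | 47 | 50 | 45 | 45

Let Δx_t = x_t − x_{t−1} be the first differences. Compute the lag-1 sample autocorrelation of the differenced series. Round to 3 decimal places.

First differences Δx: -4, 0, 3, 0, 1, 1, 3, 3, -5, 0
Mean of differences = 0.2000
Numerator Σ(Δx_t−Δx̄)(Δx_{t+1}−Δx̄) = -3.2400
Denominator Σ(Δx_t−Δx̄)² = 69.6000
r_1(Δx) = -3.2400 / 69.6000 = -0.047

-0.047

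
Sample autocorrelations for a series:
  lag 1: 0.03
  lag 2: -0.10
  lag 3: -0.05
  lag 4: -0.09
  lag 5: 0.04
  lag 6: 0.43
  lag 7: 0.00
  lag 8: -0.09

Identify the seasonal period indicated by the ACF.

6

The largest autocorrelation is r_6 = 0.43; the remaining lags stay at or below 0.04.
The dominant spike at lag 6 indicates a seasonal period of 6.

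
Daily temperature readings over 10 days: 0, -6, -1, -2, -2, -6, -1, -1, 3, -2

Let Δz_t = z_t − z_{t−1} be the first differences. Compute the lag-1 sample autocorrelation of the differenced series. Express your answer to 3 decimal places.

-0.509

First differences Δz: -6, 5, -1, 0, -4, 5, 0, 4, -5
Mean of differences = -0.2222
Numerator Σ(Δz_t−Δz̄)(Δz_{t+1}−Δz̄) = -73.0494
Denominator Σ(Δz_t−Δz̄)² = 143.5556
r_1(Δz) = -73.0494 / 143.5556 = -0.509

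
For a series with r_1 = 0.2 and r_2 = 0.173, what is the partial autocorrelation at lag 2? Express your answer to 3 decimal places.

φ_{22} = (r_2 − r_1²) / (1 − r_1²)
r_1² = (0.2)² = 0.04
Numerator = 0.173 − 0.0400 = 0.1330; denominator = 1 − 0.0400 = 0.9600
φ_{22} = 0.1330 / 0.9600 = 0.139

0.139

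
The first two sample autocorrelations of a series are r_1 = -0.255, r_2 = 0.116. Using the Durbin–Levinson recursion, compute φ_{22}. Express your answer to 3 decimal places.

0.055

φ_{22} = (r_2 − r_1²) / (1 − r_1²)
r_1² = (-0.255)² = 0.065025
Numerator = 0.116 − 0.0650 = 0.0510; denominator = 1 − 0.0650 = 0.9350
φ_{22} = 0.0510 / 0.9350 = 0.055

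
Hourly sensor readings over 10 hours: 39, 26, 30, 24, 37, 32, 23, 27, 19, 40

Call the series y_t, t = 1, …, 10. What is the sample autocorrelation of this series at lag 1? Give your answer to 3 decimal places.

Mean ȳ = (39 + 26 + 30 + 24 + 37 + 32 + 23 + 27 + 19 + 40)/10 = 29.7000
Numerator Σ_{t=1}^{9}(y_t−ȳ)(y_{t+1}−ȳ) = -140.6900
Denominator Σ(y_t−ȳ)² = 464.1000
r_1 = -140.6900 / 464.1000 = -0.303

-0.303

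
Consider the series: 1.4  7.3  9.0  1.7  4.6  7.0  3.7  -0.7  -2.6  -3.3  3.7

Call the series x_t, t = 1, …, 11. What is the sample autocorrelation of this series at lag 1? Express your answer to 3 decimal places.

0.413

Mean x̄ = (1.4 + 7.3 + 9.0 + 1.7 + 4.6 + 7.0 + 3.7 − 0.7 − 2.6 − 3.3 + 3.7)/11 = 2.8909
Numerator Σ_{t=1}^{10}(x_t−x̄)(x_{t+1}−x̄) = 67.1954
Denominator Σ(x_t−x̄)² = 162.8891
r_1 = 67.1954 / 162.8891 = 0.413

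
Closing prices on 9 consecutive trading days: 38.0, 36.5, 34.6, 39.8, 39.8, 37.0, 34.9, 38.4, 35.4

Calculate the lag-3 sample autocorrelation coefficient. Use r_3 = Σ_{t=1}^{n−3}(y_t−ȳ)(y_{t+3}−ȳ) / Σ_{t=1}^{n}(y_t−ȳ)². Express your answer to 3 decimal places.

Mean ȳ = (38.0 + 36.5 + 34.6 + 39.8 + 39.8 + 37.0 + 34.9 + 38.4 + 35.4)/9 = 37.1556
Numerator Σ_{t=1}^{6}(y_t−ȳ)(y_{t+3}−ȳ) = -1.5037
Denominator Σ(y_t−ȳ)² = 31.4022
r_3 = -1.5037 / 31.4022 = -0.048

-0.048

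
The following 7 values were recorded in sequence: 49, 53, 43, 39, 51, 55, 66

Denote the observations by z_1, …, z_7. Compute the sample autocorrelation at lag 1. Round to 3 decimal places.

Mean z̄ = (49 + 53 + 43 + 39 + 51 + 55 + 66)/7 = 50.8571
Σ(z_t−z̄)(z_{t+1}−z̄) = (-3.9796) + (-16.8367) + (93.1633) + (-1.6939) + (0.5918) + (62.7347) = 133.9796
Denominator Σ(z_t−z̄)² = 456.8571
r_1 = 133.9796 / 456.8571 = 0.293

0.293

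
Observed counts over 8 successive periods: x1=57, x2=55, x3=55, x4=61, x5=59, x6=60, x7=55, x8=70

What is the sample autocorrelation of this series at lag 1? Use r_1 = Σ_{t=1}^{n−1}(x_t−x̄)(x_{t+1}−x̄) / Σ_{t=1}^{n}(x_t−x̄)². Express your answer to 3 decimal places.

Mean x̄ = (57 + 55 + 55 + 61 + 59 + 60 + 55 + 70)/8 = 59.0000
Σ(x_t−x̄)(x_{t+1}−x̄) = (8.0000) + (16.0000) + (-8.0000) + (0.0000) + (0.0000) + (-4.0000) + (-44.0000) = -32.0000
Denominator Σ(x_t−x̄)² = 178.0000
r_1 = -32.0000 / 178.0000 = -0.180

-0.180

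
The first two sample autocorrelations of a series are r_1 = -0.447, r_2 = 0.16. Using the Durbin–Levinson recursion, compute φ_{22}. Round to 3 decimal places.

-0.050

φ_{22} = (r_2 − r_1²) / (1 − r_1²)
r_1² = (-0.447)² = 0.199809
Numerator = 0.16 − 0.1998 = -0.0398; denominator = 1 − 0.1998 = 0.8002
φ_{22} = -0.0398 / 0.8002 = -0.050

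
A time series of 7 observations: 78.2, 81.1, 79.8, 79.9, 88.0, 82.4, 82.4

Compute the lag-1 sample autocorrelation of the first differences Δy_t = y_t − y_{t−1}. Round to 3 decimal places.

First differences Δy: 2.9, -1.3, 0.1, 8.1, -5.6, 0.0
Mean of differences = 0.7000
Numerator Σ(Δy_t−Δȳ)(Δy_{t+1}−Δȳ) = -49.8500
Denominator Σ(Δy_t−Δȳ)² = 104.1400
r_1(Δy) = -49.8500 / 104.1400 = -0.479

-0.479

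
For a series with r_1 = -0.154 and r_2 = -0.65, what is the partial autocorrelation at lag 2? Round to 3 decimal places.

-0.690

φ_{22} = (r_2 − r_1²) / (1 − r_1²)
r_1² = (-0.154)² = 0.023716
Numerator = -0.65 − 0.0237 = -0.6737; denominator = 1 − 0.0237 = 0.9763
φ_{22} = -0.6737 / 0.9763 = -0.690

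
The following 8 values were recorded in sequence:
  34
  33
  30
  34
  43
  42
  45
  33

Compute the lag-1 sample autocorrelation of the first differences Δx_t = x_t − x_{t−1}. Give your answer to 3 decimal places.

First differences Δx: -1, -3, 4, 9, -1, 3, -12
Mean of differences = -0.1429
Numerator Σ(Δx_t−Δx̄)(Δx_{t+1}−Δx̄) = -19.3061
Denominator Σ(Δx_t−Δx̄)² = 260.8571
r_1(Δx) = -19.3061 / 260.8571 = -0.074

-0.074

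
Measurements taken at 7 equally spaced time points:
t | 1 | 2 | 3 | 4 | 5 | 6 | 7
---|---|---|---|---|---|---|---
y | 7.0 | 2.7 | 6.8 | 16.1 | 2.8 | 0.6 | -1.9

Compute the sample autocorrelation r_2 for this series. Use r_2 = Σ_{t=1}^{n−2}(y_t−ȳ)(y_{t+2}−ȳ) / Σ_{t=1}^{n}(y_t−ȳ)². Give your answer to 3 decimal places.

Mean ȳ = (7.0 + 2.7 + 6.8 + 16.1 + 2.8 + 0.6 − 1.9)/7 = 4.8714
Deviations from mean: 2.1286, -2.1714, 1.9286, 11.2286, -2.0714, -4.2714, -6.7714
Σ(y_t−ȳ)(y_{t+2}−ȳ) = (4.1051) + (-24.3820) + (-3.9949) + (-47.9620) + (14.0265) = -58.2073
Denominator Σ(y_t−ȳ)² = 207.4343
r_2 = -58.2073 / 207.4343 = -0.281

-0.281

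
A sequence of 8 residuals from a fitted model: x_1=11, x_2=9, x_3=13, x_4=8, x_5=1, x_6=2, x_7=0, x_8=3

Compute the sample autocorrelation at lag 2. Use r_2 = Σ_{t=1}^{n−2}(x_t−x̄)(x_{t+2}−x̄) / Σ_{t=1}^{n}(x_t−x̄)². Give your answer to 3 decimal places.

Mean x̄ = (11 + 9 + 13 + 8 + 1 + 2 + 0 + 3)/8 = 5.8750
Σ(x_t−x̄)(x_{t+2}−x̄) = (36.5156) + (6.6406) + (-34.7344) + (-8.2344) + (28.6406) + (11.1406) = 39.9688
Denominator Σ(x_t−x̄)² = 172.8750
r_2 = 39.9688 / 172.8750 = 0.231

0.231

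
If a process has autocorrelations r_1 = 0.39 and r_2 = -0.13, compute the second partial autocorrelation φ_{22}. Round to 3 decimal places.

-0.333

φ_{22} = (r_2 − r_1²) / (1 − r_1²)
r_1² = (0.39)² = 0.1521
Numerator = -0.13 − 0.1521 = -0.2821; denominator = 1 − 0.1521 = 0.8479
φ_{22} = -0.2821 / 0.8479 = -0.333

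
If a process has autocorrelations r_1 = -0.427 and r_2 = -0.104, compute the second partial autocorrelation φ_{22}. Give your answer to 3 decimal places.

φ_{22} = (r_2 − r_1²) / (1 − r_1²)
r_1² = (-0.427)² = 0.182329
Numerator = -0.104 − 0.1823 = -0.2863; denominator = 1 − 0.1823 = 0.8177
φ_{22} = -0.2863 / 0.8177 = -0.350

-0.350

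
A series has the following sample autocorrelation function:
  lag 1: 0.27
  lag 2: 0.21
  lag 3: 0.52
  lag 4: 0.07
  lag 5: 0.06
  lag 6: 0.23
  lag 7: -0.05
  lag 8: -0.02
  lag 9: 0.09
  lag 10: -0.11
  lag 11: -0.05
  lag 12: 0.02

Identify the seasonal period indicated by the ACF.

3

The largest autocorrelation is r_3 = 0.52; the remaining lags stay at or below 0.27. The elevated value at lag 1 (0.27), dropping to 0.21 at lag 2, reflects decaying short-term dependence rather than seasonality.
The dominant spike at lag 3 indicates a seasonal period of 3.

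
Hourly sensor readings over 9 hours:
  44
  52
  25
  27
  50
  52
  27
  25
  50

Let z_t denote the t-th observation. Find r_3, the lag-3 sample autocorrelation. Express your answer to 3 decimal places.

0.025

Mean z̄ = (44 + 52 + 25 + 27 + 50 + 52 + 27 + 25 + 50)/9 = 39.1111
Σ(z_t−z̄)(z_{t+3}−z̄) = (-59.2099) + (140.3457) + (-181.8765) + (146.6790) + (-153.6543) + (140.3457) = 32.6296
Denominator Σ(z_t−z̄)² = 1284.8889
r_3 = 32.6296 / 1284.8889 = 0.025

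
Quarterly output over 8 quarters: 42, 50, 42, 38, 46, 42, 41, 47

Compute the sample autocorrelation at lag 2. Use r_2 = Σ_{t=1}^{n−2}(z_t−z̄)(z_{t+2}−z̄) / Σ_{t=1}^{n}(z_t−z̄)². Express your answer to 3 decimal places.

Mean z̄ = (42 + 50 + 42 + 38 + 46 + 42 + 41 + 47)/8 = 43.5000
Deviations from mean: -1.5000, 6.5000, -1.5000, -5.5000, 2.5000, -1.5000, -2.5000, 3.5000
Σ(z_t−z̄)(z_{t+2}−z̄) = (2.2500) + (-35.7500) + (-3.7500) + (8.2500) + (-6.2500) + (-5.2500) = -40.5000
Denominator Σ(z_t−z̄)² = 104.0000
r_2 = -40.5000 / 104.0000 = -0.389

-0.389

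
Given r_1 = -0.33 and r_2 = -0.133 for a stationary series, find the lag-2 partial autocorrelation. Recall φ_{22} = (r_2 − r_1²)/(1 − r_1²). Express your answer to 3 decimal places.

φ_{22} = (r_2 − r_1²) / (1 − r_1²)
r_1² = (-0.33)² = 0.1089
Numerator = -0.133 − 0.1089 = -0.2419; denominator = 1 − 0.1089 = 0.8911
φ_{22} = -0.2419 / 0.8911 = -0.271

-0.271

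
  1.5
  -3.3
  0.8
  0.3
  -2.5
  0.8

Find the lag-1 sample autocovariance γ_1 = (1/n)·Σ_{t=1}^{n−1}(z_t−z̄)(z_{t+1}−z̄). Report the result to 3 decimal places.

-2.023

Mean z̄ = (1.5 − 3.3 + 0.8 + 0.3 − 2.5 + 0.8)/6 = -0.4000
Σ_{t=1}^{5}(z_t−z̄)(z_{t+1}−z̄) = -12.1400
γ_1 = -12.1400 / 6 = -2.023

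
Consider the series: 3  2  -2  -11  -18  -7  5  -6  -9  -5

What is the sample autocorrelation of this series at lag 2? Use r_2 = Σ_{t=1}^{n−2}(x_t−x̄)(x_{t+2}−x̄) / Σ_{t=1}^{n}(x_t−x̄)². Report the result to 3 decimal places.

-0.472

Mean x̄ = (3 + 2 − 2 − 11 − 18 − 7 + 5 − 6 − 9 − 5)/10 = -4.8000
Numerator Σ_{t=1}^{8}(x_t−x̄)(x_{t+2}−x̄) = -211.2800
Denominator Σ(x_t−x̄)² = 447.6000
r_2 = -211.2800 / 447.6000 = -0.472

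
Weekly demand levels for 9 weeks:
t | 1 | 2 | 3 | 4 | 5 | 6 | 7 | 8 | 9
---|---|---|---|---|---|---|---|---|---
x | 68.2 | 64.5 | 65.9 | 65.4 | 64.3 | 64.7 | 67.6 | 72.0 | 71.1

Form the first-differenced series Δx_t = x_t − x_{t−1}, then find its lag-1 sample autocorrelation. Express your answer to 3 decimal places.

First differences Δx: -3.7, 1.4, -0.5, -1.1, 0.4, 2.9, 4.4, -0.9
Mean of differences = 0.3625
Numerator Σ(Δx_t−Δx̄)(Δx_{t+1}−Δx̄) = 1.3398
Denominator Σ(Δx_t−Δx̄)² = 44.7988
r_1(Δx) = 1.3398 / 44.7988 = 0.030

0.030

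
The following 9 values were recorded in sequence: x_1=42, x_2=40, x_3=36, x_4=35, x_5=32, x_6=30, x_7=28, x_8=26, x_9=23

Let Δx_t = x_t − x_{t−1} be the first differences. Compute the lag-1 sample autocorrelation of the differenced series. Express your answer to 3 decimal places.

-0.662

First differences Δx: -2, -4, -1, -3, -2, -2, -2, -3
Mean of differences = -2.3750
Numerator Σ(Δx_t−Δx̄)(Δx_{t+1}−Δx̄) = -3.8906
Denominator Σ(Δx_t−Δx̄)² = 5.8750
r_1(Δx) = -3.8906 / 5.8750 = -0.662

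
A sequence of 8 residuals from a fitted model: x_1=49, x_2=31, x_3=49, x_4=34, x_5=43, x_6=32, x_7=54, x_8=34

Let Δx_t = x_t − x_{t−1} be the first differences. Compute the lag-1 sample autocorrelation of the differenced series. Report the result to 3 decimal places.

-0.760

First differences Δx: -18, 18, -15, 9, -11, 22, -20
Mean of differences = -2.1429
Numerator Σ(Δx_t−Δx̄)(Δx_{t+1}−Δx̄) = -1465.3061
Denominator Σ(Δx_t−Δx̄)² = 1926.8571
r_1(Δx) = -1465.3061 / 1926.8571 = -0.760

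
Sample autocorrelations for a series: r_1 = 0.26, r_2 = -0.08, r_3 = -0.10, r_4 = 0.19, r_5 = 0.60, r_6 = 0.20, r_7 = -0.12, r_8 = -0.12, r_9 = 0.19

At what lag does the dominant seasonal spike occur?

5

The largest autocorrelation is r_5 = 0.60; the remaining lags stay at or below 0.26.
The dominant spike at lag 5 indicates a seasonal period of 5.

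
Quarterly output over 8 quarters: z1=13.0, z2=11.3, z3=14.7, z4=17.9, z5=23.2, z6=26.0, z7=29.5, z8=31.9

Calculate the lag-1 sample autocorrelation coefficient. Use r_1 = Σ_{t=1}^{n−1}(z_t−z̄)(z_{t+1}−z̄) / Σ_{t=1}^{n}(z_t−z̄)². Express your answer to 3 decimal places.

Mean z̄ = (13.0 + 11.3 + 14.7 + 17.9 + 23.2 + 26.0 + 29.5 + 31.9)/8 = 20.9375
Deviations from mean: -7.9375, -9.6375, -6.2375, -3.0375, 2.2625, 5.0625, 8.5625, 10.9625
Σ(z_t−z̄)(z_{t+1}−z̄) = (76.4977) + (60.1139) + (18.9464) + (-6.8723) + (11.4539) + (43.3477) + (93.8664) = 297.3536
Denominator Σ(z_t−z̄)² = 428.2588
r_1 = 297.3536 / 428.2588 = 0.694

0.694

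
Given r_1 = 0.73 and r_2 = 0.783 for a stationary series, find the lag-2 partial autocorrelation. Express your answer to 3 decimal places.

0.535

φ_{22} = (r_2 − r_1²) / (1 − r_1²)
r_1² = (0.73)² = 0.5329
Numerator = 0.783 − 0.5329 = 0.2501; denominator = 1 − 0.5329 = 0.4671
φ_{22} = 0.2501 / 0.4671 = 0.535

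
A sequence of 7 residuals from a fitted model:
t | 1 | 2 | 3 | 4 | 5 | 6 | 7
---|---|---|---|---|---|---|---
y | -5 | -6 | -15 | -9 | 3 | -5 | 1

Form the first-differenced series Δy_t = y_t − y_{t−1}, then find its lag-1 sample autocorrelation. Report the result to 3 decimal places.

First differences Δy: -1, -9, 6, 12, -8, 6
Mean of differences = 1.0000
Numerator Σ(Δy_t−Δȳ)(Δy_{t+1}−Δȳ) = -119.0000
Denominator Σ(Δy_t−Δȳ)² = 356.0000
r_1(Δy) = -119.0000 / 356.0000 = -0.334

-0.334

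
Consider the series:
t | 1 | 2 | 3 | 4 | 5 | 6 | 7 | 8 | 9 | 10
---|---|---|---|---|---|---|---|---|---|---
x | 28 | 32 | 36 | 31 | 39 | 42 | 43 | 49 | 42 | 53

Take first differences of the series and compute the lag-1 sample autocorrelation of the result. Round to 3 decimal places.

First differences Δx: 4, 4, -5, 8, 3, 1, 6, -7, 11
Mean of differences = 2.7778
Numerator Σ(Δx_t−Δx̄)(Δx_{t+1}−Δx̄) = -165.4938
Denominator Σ(Δx_t−Δx̄)² = 267.5556
r_1(Δx) = -165.4938 / 267.5556 = -0.619

-0.619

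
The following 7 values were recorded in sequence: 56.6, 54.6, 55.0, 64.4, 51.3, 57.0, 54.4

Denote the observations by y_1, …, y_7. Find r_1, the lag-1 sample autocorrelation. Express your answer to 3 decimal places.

-0.545

Mean ȳ = (56.6 + 54.6 + 55.0 + 64.4 + 51.3 + 57.0 + 54.4)/7 = 56.1857
Numerator Σ_{t=1}^{6}(y_t−ȳ)(y_{t+1}−ȳ) = -54.0816
Denominator Σ(y_t−ȳ)² = 99.2886
r_1 = -54.0816 / 99.2886 = -0.545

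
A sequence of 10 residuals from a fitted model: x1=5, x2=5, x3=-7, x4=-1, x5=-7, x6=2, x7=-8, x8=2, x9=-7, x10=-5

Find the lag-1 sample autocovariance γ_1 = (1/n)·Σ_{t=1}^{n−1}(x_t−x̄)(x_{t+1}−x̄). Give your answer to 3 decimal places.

Mean x̄ = (5 + 5 − 7 − 1 − 7 + 2 − 8 + 2 − 7 − 5)/10 = -2.1000
Σ_{t=1}^{9}(x_t−x̄)(x_{t+1}−x̄) = -69.5100
γ_1 = -69.5100 / 10 = -6.951

-6.951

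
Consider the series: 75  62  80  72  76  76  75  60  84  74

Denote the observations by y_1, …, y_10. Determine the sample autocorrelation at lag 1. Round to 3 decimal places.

Mean ȳ = (75 + 62 + 80 + 72 + 76 + 76 + 75 + 60 + 84 + 74)/10 = 73.4000
Numerator Σ_{t=1}^{9}(y_t−ȳ)(y_{t+1}−ȳ) = -252.5600
Denominator Σ(y_t−ȳ)² = 486.4000
r_1 = -252.5600 / 486.4000 = -0.519

-0.519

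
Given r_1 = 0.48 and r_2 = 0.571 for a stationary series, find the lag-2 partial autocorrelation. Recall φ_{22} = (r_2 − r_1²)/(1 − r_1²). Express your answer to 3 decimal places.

0.443

φ_{22} = (r_2 − r_1²) / (1 − r_1²)
r_1² = (0.48)² = 0.2304
Numerator = 0.571 − 0.2304 = 0.3406; denominator = 1 − 0.2304 = 0.7696
φ_{22} = 0.3406 / 0.7696 = 0.443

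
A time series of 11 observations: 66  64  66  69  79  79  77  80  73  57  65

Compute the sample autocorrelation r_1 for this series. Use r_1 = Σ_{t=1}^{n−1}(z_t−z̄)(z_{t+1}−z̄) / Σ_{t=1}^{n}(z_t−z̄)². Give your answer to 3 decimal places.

Mean z̄ = (66 + 64 + 66 + 69 + 79 + 79 + 77 + 80 + 73 + 57 + 65)/11 = 70.4545
Numerator Σ_{t=1}^{10}(z_t−z̄)(z_{t+1}−z̄) = 306.4298
Denominator Σ(z_t−z̄)² = 580.7273
r_1 = 306.4298 / 580.7273 = 0.528

0.528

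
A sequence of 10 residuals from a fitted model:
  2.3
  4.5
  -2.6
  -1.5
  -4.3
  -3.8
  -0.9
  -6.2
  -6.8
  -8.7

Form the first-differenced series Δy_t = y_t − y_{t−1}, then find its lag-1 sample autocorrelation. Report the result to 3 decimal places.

-0.577

First differences Δy: 2.2, -7.1, 1.1, -2.8, 0.5, 2.9, -5.3, -0.6, -1.9
Mean of differences = -1.2222
Numerator Σ(Δy_t−Δȳ)(Δy_{t+1}−Δȳ) = -52.8149
Denominator Σ(Δy_t−Δȳ)² = 91.5756
r_1(Δy) = -52.8149 / 91.5756 = -0.577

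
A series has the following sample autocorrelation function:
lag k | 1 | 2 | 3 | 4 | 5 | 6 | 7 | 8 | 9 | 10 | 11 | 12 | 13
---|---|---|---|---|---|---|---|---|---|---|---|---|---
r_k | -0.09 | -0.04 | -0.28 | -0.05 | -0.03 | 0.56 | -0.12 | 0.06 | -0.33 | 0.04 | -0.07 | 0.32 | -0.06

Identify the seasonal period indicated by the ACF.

The largest autocorrelation is r_6 = 0.56, with a weaker echo at lag 12 (0.32); the remaining lags stay at or below 0.06.
The dominant spike at lag 6 indicates a seasonal period of 6.

6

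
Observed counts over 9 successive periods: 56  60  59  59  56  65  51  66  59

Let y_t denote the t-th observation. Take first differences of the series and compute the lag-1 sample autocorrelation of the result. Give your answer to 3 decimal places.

First differences Δy: 4, -1, 0, -3, 9, -14, 15, -7
Mean of differences = 0.3750
Numerator Σ(Δy_t−Δȳ)(Δy_{t+1}−Δȳ) = -474.3906
Denominator Σ(Δy_t−Δȳ)² = 575.8750
r_1(Δy) = -474.3906 / 575.8750 = -0.824

-0.824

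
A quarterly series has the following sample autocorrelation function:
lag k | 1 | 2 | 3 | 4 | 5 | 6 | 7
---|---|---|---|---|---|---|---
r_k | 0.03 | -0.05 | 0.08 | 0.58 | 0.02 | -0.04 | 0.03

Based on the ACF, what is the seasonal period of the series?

The largest autocorrelation is r_4 = 0.58; the remaining lags stay at or below 0.08.
The dominant spike at lag 4 indicates a seasonal period of 4.

4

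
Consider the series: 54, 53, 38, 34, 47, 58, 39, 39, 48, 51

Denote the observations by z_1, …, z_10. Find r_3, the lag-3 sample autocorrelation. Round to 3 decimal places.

-0.200

Mean z̄ = (54 + 53 + 38 + 34 + 47 + 58 + 39 + 39 + 48 + 51)/10 = 46.1000
Σ(z_t−z̄)(z_{t+3}−z̄) = (-95.5900) + (6.2100) + (-96.3900) + (85.9100) + (-6.3900) + (22.6100) + (-34.7900) = -118.4300
Denominator Σ(z_t−z̄)² = 592.9000
r_3 = -118.4300 / 592.9000 = -0.200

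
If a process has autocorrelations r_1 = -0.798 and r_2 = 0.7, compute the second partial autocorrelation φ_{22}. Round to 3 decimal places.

0.174

φ_{22} = (r_2 − r_1²) / (1 − r_1²)
r_1² = (-0.798)² = 0.636804
Numerator = 0.7 − 0.6368 = 0.0632; denominator = 1 − 0.6368 = 0.3632
φ_{22} = 0.0632 / 0.3632 = 0.174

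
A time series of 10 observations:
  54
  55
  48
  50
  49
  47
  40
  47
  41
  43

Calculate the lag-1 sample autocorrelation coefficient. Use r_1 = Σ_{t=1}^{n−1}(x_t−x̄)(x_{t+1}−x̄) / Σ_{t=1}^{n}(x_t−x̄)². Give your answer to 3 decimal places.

0.426

Mean x̄ = (54 + 55 + 48 + 50 + 49 + 47 + 40 + 47 + 41 + 43)/10 = 47.4000
Numerator Σ_{t=1}^{9}(x_t−x̄)(x_{t+1}−x̄) = 96.4400
Denominator Σ(x_t−x̄)² = 226.4000
r_1 = 96.4400 / 226.4000 = 0.426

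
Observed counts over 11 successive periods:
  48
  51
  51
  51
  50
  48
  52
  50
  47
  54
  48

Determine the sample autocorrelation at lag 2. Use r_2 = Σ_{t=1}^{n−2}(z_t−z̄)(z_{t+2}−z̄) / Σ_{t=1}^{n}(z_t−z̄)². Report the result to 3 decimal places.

-0.068

Mean z̄ = (48 + 51 + 51 + 51 + 50 + 48 + 52 + 50 + 47 + 54 + 48)/11 = 50.0000
Numerator Σ_{t=1}^{9}(z_t−z̄)(z_{t+2}−z̄) = -3.0000
Denominator Σ(z_t−z̄)² = 44.0000
r_2 = -3.0000 / 44.0000 = -0.068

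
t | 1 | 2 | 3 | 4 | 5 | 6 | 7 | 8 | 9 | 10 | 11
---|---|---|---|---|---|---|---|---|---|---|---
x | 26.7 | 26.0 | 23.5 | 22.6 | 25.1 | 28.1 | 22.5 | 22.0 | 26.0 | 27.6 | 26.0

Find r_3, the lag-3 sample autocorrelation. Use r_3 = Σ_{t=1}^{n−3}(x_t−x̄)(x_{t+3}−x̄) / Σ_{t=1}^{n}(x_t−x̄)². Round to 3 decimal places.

-0.196

Mean x̄ = (26.7 + 26.0 + 23.5 + 22.6 + 25.1 + 28.1 + 22.5 + 22.0 + 26.0 + 27.6 + 26.0)/11 = 25.1000
Numerator Σ_{t=1}^{8}(x_t−x̄)(x_{t+3}−x̄) = -8.8900
Denominator Σ(x_t−x̄)² = 45.4200
r_3 = -8.8900 / 45.4200 = -0.196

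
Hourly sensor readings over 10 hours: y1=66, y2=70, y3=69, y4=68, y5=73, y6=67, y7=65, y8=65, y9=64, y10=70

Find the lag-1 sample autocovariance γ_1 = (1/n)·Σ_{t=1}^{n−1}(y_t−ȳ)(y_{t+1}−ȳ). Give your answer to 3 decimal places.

Mean ȳ = (66 + 70 + 69 + 68 + 73 + 67 + 65 + 65 + 64 + 70)/10 = 67.7000
Σ_{t=1}^{9}(y_t−ȳ)(y_{t+1}−ȳ) = 8.0100
γ_1 = 8.0100 / 10 = 0.801

0.801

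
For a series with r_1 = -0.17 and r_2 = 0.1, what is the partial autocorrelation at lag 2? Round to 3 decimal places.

0.073

φ_{22} = (r_2 − r_1²) / (1 − r_1²)
r_1² = (-0.17)² = 0.0289
Numerator = 0.1 − 0.0289 = 0.0711; denominator = 1 − 0.0289 = 0.9711
φ_{22} = 0.0711 / 0.9711 = 0.073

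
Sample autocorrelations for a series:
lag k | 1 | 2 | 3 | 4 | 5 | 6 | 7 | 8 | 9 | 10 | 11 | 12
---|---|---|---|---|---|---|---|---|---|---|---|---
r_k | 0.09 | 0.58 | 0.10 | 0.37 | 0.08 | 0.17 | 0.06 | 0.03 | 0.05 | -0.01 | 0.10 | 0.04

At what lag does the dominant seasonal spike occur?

The largest autocorrelation is r_2 = 0.58, with weaker echoes at lags 4 (0.37) and 6 (0.17); the remaining lags stay at or below 0.10.
The dominant spike at lag 2 indicates a seasonal period of 2.

2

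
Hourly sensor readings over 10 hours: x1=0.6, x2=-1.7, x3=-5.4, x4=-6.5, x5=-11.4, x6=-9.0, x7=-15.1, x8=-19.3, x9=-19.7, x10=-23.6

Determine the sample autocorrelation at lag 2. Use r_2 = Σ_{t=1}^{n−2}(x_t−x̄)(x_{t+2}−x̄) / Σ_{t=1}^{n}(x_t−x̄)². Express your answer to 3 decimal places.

0.400

Mean x̄ = (0.6 − 1.7 − 5.4 − 6.5 − 11.4 − 9.0 − 15.1 − 19.3 − 19.7 − 23.6)/10 = -11.1100
Numerator Σ_{t=1}^{8}(x_t−x̄)(x_{t+2}−x̄) = 238.7588
Denominator Σ(x_t−x̄)² = 596.8490
r_2 = 238.7588 / 596.8490 = 0.400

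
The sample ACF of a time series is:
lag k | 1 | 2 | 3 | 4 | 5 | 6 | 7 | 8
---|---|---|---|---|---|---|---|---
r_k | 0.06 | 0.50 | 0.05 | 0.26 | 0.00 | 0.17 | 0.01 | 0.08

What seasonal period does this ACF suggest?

The largest autocorrelation is r_2 = 0.50, with weaker echoes at lags 4 (0.26) and 6 (0.17); the remaining lags stay at or below 0.08.
The dominant spike at lag 2 indicates a seasonal period of 2.

2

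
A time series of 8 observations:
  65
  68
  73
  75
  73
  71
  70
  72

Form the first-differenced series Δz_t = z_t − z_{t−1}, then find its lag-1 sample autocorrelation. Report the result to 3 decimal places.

0.500

First differences Δz: 3, 5, 2, -2, -2, -1, 2
Mean of differences = 1.0000
Numerator Σ(Δz_t−Δz̄)(Δz_{t+1}−Δz̄) = 22.0000
Denominator Σ(Δz_t−Δz̄)² = 44.0000
r_1(Δz) = 22.0000 / 44.0000 = 0.500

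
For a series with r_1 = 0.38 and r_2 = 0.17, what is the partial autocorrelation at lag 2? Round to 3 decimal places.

0.030

φ_{22} = (r_2 − r_1²) / (1 − r_1²)
r_1² = (0.38)² = 0.1444
Numerator = 0.17 − 0.1444 = 0.0256; denominator = 1 − 0.1444 = 0.8556
φ_{22} = 0.0256 / 0.8556 = 0.030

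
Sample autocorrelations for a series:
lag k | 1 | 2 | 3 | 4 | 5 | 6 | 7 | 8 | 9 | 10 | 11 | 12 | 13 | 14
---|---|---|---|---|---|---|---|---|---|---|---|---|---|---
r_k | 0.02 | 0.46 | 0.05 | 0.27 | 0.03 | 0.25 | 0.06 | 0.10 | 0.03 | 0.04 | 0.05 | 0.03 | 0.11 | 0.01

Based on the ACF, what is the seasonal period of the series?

2

The largest autocorrelation is r_2 = 0.46, with weaker echoes at lags 4 (0.27) and 6 (0.25); the remaining lags stay at or below 0.11.
The dominant spike at lag 2 indicates a seasonal period of 2.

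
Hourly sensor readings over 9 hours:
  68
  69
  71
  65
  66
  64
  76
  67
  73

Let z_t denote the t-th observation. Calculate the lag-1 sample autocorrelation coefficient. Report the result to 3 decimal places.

Mean z̄ = (68 + 69 + 71 + 65 + 66 + 64 + 76 + 67 + 73)/9 = 68.7778
Numerator Σ_{t=1}^{8}(z_t−z̄)(z_{t+1}−z̄) = -39.1605
Denominator Σ(z_t−z̄)² = 123.5556
r_1 = -39.1605 / 123.5556 = -0.317

-0.317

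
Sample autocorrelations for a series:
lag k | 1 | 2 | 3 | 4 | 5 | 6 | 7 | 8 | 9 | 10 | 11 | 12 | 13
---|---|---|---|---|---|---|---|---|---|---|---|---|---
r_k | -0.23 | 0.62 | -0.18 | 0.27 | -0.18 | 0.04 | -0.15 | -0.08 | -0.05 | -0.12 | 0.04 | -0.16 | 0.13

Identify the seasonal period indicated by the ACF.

The largest autocorrelation is r_2 = 0.62, with a weaker echo at lag 4 (0.27); the remaining lags stay at or below 0.13.
The dominant spike at lag 2 indicates a seasonal period of 2.

2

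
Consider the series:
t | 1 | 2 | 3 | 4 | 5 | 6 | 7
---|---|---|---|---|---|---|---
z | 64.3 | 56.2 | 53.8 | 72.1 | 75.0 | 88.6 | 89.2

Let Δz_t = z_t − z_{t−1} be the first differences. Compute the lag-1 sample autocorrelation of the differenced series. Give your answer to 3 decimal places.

First differences Δz: -8.1, -2.4, 18.3, 2.9, 13.6, 0.6
Mean of differences = 4.1500
Numerator Σ(Δz_t−Δz̄)(Δz_{t+1}−Δz̄) = -75.4925
Denominator Σ(Δz_t−Δz̄)² = 496.6550
r_1(Δz) = -75.4925 / 496.6550 = -0.152

-0.152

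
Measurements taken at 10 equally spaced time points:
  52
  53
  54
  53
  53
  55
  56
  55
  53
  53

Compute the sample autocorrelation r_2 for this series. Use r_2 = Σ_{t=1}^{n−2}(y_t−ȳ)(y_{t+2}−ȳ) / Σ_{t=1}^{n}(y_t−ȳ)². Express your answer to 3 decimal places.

-0.254

Mean ȳ = (52 + 53 + 54 + 53 + 53 + 55 + 56 + 55 + 53 + 53)/10 = 53.7000
Numerator Σ_{t=1}^{8}(y_t−ȳ)(y_{t+2}−ȳ) = -3.5800
Denominator Σ(y_t−ȳ)² = 14.1000
r_2 = -3.5800 / 14.1000 = -0.254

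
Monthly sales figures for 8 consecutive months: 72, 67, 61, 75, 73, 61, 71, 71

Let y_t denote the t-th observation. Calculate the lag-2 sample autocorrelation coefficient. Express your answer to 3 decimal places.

-0.621

Mean ȳ = (72 + 67 + 61 + 75 + 73 + 61 + 71 + 71)/8 = 68.8750
Deviations from mean: 3.1250, -1.8750, -7.8750, 6.1250, 4.1250, -7.8750, 2.1250, 2.1250
Σ(y_t−ȳ)(y_{t+2}−ȳ) = (-24.6094) + (-11.4844) + (-32.4844) + (-48.2344) + (8.7656) + (-16.7344) = -124.7813
Denominator Σ(y_t−ȳ)² = 200.8750
r_2 = -124.7813 / 200.8750 = -0.621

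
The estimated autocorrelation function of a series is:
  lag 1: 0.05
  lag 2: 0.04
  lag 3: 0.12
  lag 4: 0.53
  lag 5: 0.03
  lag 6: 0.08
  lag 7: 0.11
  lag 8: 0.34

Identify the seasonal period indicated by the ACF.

4

The largest autocorrelation is r_4 = 0.53, with a weaker echo at lag 8 (0.34); the remaining lags stay at or below 0.12.
The dominant spike at lag 4 indicates a seasonal period of 4.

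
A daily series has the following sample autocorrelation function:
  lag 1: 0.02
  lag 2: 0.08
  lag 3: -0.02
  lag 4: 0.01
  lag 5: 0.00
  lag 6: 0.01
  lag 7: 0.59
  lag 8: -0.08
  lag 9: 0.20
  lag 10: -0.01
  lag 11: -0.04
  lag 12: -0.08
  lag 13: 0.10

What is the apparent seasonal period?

The largest autocorrelation is r_7 = 0.59; the remaining lags stay at or below 0.20.
The dominant spike at lag 7 indicates a seasonal period of 7.

7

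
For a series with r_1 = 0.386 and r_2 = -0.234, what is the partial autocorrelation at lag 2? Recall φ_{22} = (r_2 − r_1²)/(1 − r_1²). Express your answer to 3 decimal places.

-0.450

φ_{22} = (r_2 − r_1²) / (1 − r_1²)
r_1² = (0.386)² = 0.148996
Numerator = -0.234 − 0.1490 = -0.3830; denominator = 1 − 0.1490 = 0.8510
φ_{22} = -0.3830 / 0.8510 = -0.450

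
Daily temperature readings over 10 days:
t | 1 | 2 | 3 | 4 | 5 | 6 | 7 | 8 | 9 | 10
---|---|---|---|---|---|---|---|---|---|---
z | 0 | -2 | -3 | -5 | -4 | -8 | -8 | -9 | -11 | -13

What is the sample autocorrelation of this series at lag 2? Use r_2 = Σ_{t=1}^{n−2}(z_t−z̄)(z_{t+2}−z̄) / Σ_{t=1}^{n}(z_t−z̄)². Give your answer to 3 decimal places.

0.375

Mean z̄ = (0 − 2 − 3 − 5 − 4 − 8 − 8 − 9 − 11 − 13)/10 = -6.3000
Numerator Σ_{t=1}^{8}(z_t−z̄)(z_{t+2}−z̄) = 58.5200
Denominator Σ(z_t−z̄)² = 156.1000
r_2 = 58.5200 / 156.1000 = 0.375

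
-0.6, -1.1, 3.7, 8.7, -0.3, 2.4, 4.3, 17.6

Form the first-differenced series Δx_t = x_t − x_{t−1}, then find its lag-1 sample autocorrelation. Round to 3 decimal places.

-0.141

First differences Δx: -0.5, 4.8, 5.0, -9.0, 2.7, 1.9, 13.3
Mean of differences = 2.6000
Numerator Σ(Δx_t−Δx̄)(Δx_{t+1}−Δx̄) = -38.1000
Denominator Σ(Δx_t−Δx̄)² = 269.7600
r_1(Δx) = -38.1000 / 269.7600 = -0.141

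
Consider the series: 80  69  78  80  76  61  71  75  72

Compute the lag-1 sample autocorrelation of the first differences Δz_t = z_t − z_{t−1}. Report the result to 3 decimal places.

First differences Δz: -11, 9, 2, -4, -15, 10, 4, -3
Mean of differences = -1.0000
Numerator Σ(Δz_t−Δz̄)(Δz_{t+1}−Δz̄) = -146.0000
Denominator Σ(Δz_t−Δz̄)² = 564.0000
r_1(Δz) = -146.0000 / 564.0000 = -0.259

-0.259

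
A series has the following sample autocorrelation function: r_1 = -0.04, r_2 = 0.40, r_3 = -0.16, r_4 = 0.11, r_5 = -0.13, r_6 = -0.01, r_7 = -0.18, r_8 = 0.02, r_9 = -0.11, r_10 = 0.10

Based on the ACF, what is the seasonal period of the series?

The largest autocorrelation is r_2 = 0.40; the remaining lags stay at or below 0.11.
The dominant spike at lag 2 indicates a seasonal period of 2.

2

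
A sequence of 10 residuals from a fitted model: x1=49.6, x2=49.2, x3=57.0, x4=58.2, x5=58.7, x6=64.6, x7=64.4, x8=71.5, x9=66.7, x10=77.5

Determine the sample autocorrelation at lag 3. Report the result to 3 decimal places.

Mean x̄ = (49.6 + 49.2 + 57.0 + 58.2 + 58.7 + 64.6 + 64.4 + 71.5 + 66.7 + 77.5)/10 = 61.7400
Σ(x_t−x̄)(x_{t+3}−x̄) = (42.9756) + (38.1216) + (-13.5564) + (-9.4164) + (-29.6704) + (14.1856) + (41.9216) = 84.5612
Denominator Σ(x_t−x̄)² = 732.3640
r_3 = 84.5612 / 732.3640 = 0.115

0.115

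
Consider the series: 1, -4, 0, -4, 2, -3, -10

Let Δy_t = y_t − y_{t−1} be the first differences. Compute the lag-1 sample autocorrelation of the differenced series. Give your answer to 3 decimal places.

First differences Δy: -5, 4, -4, 6, -5, -7
Mean of differences = -1.8333
Numerator Σ(Δy_t−Δȳ)(Δy_{t+1}−Δȳ) = -56.5278
Denominator Σ(Δy_t−Δȳ)² = 146.8333
r_1(Δy) = -56.5278 / 146.8333 = -0.385

-0.385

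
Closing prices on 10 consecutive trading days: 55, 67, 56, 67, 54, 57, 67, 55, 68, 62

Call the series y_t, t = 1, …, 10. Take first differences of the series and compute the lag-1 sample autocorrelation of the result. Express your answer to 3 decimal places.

-0.755

First differences Δy: 12, -11, 11, -13, 3, 10, -12, 13, -6
Mean of differences = 0.7778
Numerator Σ(Δy_t−Δȳ)(Δy_{t+1}−Δȳ) = -760.3827
Denominator Σ(Δy_t−Δȳ)² = 1007.5556
r_1(Δy) = -760.3827 / 1007.5556 = -0.755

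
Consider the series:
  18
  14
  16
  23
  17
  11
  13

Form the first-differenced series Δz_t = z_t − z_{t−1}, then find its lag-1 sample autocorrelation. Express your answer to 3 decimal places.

First differences Δz: -4, 2, 7, -6, -6, 2
Mean of differences = -0.8333
Numerator Σ(Δz_t−Δz̄)(Δz_{t+1}−Δz̄) = -15.1944
Denominator Σ(Δz_t−Δz̄)² = 140.8333
r_1(Δz) = -15.1944 / 140.8333 = -0.108

-0.108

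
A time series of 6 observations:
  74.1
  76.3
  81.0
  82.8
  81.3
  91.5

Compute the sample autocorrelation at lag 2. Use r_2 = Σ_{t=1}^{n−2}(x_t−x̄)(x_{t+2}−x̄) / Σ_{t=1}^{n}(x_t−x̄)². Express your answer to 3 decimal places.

0.055

Mean x̄ = (74.1 + 76.3 + 81.0 + 82.8 + 81.3 + 91.5)/6 = 81.1667
Deviations from mean: -7.0667, -4.8667, -0.1667, 1.6333, 0.1333, 10.3333
Σ(x_t−x̄)(x_{t+2}−x̄) = (1.1778) + (-7.9489) + (-0.0222) + (16.8778) = 10.0844
Denominator Σ(x_t−x̄)² = 183.1133
r_2 = 10.0844 / 183.1133 = 0.055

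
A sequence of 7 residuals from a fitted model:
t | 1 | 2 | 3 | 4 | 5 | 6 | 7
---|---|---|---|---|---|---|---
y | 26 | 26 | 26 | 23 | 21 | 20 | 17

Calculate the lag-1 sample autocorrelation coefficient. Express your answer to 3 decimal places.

Mean ȳ = (26 + 26 + 26 + 23 + 21 + 20 + 17)/7 = 22.7143
Σ(y_t−ȳ)(y_{t+1}−ȳ) = (10.7959) + (10.7959) + (0.9388) + (-0.4898) + (4.6531) + (15.5102) = 42.2041
Denominator Σ(y_t−ȳ)² = 75.4286
r_1 = 42.2041 / 75.4286 = 0.560

0.560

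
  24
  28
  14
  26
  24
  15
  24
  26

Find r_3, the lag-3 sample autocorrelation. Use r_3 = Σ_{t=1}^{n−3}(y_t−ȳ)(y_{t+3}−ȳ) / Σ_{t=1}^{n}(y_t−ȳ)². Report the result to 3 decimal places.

0.459

Mean ȳ = (24 + 28 + 14 + 26 + 24 + 15 + 24 + 26)/8 = 22.6250
Deviations from mean: 1.3750, 5.3750, -8.6250, 3.3750, 1.3750, -7.6250, 1.3750, 3.3750
Σ(y_t−ȳ)(y_{t+3}−ȳ) = (4.6406) + (7.3906) + (65.7656) + (4.6406) + (4.6406) = 87.0781
Denominator Σ(y_t−ȳ)² = 189.8750
r_3 = 87.0781 / 189.8750 = 0.459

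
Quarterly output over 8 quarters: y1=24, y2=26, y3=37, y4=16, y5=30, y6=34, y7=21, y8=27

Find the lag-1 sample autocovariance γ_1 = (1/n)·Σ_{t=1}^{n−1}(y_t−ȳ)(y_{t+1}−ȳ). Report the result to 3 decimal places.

-21.346

Mean ȳ = (24 + 26 + 37 + 16 + 30 + 34 + 21 + 27)/8 = 26.8750
Σ_{t=1}^{7}(y_t−ȳ)(y_{t+1}−ȳ) = -170.7656
γ_1 = -170.7656 / 8 = -21.346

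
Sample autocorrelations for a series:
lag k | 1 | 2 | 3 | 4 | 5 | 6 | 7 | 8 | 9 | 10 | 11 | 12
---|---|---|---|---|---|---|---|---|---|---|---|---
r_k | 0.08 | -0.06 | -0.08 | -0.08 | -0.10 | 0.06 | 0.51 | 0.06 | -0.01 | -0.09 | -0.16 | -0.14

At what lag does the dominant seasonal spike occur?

7

The largest autocorrelation is r_7 = 0.51; the remaining lags stay at or below 0.08.
The dominant spike at lag 7 indicates a seasonal period of 7.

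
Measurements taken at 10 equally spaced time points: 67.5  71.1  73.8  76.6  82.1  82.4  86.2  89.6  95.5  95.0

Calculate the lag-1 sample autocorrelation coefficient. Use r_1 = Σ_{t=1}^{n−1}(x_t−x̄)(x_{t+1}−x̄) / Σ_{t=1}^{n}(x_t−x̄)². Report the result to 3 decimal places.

Mean x̄ = (67.5 + 71.1 + 73.8 + 76.6 + 82.1 + 82.4 + 86.2 + 89.6 + 95.5 + 95.0)/10 = 81.9800
Numerator Σ_{t=1}^{9}(x_t−x̄)(x_{t+1}−x̄) = 602.9356
Denominator Σ(x_t−x̄)² = 852.2760
r_1 = 602.9356 / 852.2760 = 0.707

0.707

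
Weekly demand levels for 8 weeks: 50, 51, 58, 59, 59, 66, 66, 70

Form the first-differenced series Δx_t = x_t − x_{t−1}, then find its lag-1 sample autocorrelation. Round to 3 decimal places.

-0.629

First differences Δx: 1, 7, 1, 0, 7, 0, 4
Mean of differences = 2.8571
Numerator Σ(Δx_t−Δx̄)(Δx_{t+1}−Δx̄) = -37.0204
Denominator Σ(Δx_t−Δx̄)² = 58.8571
r_1(Δx) = -37.0204 / 58.8571 = -0.629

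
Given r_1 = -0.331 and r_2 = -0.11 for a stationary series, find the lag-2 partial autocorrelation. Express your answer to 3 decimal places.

φ_{22} = (r_2 − r_1²) / (1 − r_1²)
r_1² = (-0.331)² = 0.109561
Numerator = -0.11 − 0.1096 = -0.2196; denominator = 1 − 0.1096 = 0.8904
φ_{22} = -0.2196 / 0.8904 = -0.247

-0.247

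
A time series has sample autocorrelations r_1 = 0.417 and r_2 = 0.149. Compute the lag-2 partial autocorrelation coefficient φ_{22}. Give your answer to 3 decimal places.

φ_{22} = (r_2 − r_1²) / (1 − r_1²)
r_1² = (0.417)² = 0.173889
Numerator = 0.149 − 0.1739 = -0.0249; denominator = 1 − 0.1739 = 0.8261
φ_{22} = -0.0249 / 0.8261 = -0.030

-0.030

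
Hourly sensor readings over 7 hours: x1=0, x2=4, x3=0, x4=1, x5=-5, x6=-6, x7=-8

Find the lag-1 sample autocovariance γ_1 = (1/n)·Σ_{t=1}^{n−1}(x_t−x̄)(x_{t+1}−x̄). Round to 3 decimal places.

8.143

Mean x̄ = (0 + 4 + 0 + 1 − 5 − 6 − 8)/7 = -2.0000
Σ_{t=1}^{6}(x_t−x̄)(x_{t+1}−x̄) = 57.0000
γ_1 = 57.0000 / 7 = 8.143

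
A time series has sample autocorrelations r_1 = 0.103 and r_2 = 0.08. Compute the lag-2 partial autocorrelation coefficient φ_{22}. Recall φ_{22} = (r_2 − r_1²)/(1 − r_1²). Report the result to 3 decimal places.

0.070

φ_{22} = (r_2 − r_1²) / (1 − r_1²)
r_1² = (0.103)² = 0.010609
Numerator = 0.08 − 0.0106 = 0.0694; denominator = 1 − 0.0106 = 0.9894
φ_{22} = 0.0694 / 0.9894 = 0.070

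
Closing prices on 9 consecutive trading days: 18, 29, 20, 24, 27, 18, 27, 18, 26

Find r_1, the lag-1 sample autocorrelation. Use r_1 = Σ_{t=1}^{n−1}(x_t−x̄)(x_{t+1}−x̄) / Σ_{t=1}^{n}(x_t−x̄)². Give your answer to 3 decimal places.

Mean x̄ = (18 + 29 + 20 + 24 + 27 + 18 + 27 + 18 + 26)/9 = 23.0000
Numerator Σ_{t=1}^{8}(x_t−x̄)(x_{t+1}−x̄) = -122.0000
Denominator Σ(x_t−x̄)² = 162.0000
r_1 = -122.0000 / 162.0000 = -0.753

-0.753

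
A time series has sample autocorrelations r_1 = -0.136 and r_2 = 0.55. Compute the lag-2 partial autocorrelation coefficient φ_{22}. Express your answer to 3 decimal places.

0.542

φ_{22} = (r_2 − r_1²) / (1 − r_1²)
r_1² = (-0.136)² = 0.018496
Numerator = 0.55 − 0.0185 = 0.5315; denominator = 1 − 0.0185 = 0.9815
φ_{22} = 0.5315 / 0.9815 = 0.542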